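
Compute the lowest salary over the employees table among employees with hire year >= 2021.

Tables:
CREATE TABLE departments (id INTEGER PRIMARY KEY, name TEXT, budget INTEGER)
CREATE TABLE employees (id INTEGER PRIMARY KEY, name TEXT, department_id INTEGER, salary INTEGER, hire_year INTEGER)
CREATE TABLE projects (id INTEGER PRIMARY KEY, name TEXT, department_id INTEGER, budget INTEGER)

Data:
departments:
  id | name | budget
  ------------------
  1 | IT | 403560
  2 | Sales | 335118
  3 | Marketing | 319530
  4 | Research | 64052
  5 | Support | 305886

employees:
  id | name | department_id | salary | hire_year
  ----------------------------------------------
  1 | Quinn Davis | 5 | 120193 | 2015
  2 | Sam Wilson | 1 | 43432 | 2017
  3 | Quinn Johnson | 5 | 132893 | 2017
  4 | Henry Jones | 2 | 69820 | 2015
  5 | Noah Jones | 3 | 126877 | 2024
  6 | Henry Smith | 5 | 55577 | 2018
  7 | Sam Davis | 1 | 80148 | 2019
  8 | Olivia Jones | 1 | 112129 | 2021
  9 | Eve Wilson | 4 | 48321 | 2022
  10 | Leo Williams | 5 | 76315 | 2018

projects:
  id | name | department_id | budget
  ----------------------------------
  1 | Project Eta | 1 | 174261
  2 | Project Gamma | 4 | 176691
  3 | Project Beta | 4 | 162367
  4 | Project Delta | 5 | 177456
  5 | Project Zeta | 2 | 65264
SELECT MIN(salary) FROM employees WHERE hire_year >= 2021

Execution result:
48321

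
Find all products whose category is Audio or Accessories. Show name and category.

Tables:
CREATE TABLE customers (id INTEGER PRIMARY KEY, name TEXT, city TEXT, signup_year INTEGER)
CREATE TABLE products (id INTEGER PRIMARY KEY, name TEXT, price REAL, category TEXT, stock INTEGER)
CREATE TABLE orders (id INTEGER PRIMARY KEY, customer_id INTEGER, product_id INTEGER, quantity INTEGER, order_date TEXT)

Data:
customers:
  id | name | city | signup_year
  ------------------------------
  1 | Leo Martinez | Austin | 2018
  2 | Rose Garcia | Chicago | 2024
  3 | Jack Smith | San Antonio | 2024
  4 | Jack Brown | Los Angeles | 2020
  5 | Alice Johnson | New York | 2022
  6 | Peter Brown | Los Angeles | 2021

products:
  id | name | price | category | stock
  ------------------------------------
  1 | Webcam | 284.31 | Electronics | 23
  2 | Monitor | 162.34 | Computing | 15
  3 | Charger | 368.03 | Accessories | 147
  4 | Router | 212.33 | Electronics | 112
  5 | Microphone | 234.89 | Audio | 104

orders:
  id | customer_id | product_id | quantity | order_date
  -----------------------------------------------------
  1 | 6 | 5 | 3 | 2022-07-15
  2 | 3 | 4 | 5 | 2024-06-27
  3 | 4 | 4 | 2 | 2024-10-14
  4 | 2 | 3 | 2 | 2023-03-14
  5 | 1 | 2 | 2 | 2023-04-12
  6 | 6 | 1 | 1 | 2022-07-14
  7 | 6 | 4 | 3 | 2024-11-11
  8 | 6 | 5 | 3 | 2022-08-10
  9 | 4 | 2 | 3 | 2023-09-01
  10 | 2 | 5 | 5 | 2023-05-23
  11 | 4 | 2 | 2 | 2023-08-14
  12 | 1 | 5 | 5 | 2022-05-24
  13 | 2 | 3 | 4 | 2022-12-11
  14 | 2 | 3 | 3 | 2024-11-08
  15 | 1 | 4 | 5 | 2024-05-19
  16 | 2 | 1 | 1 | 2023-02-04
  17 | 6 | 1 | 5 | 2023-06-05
SELECT name, category FROM products WHERE category IN ('Audio', 'Accessories')

Execution result:
name | category
Charger | Accessories
Microphone | Audio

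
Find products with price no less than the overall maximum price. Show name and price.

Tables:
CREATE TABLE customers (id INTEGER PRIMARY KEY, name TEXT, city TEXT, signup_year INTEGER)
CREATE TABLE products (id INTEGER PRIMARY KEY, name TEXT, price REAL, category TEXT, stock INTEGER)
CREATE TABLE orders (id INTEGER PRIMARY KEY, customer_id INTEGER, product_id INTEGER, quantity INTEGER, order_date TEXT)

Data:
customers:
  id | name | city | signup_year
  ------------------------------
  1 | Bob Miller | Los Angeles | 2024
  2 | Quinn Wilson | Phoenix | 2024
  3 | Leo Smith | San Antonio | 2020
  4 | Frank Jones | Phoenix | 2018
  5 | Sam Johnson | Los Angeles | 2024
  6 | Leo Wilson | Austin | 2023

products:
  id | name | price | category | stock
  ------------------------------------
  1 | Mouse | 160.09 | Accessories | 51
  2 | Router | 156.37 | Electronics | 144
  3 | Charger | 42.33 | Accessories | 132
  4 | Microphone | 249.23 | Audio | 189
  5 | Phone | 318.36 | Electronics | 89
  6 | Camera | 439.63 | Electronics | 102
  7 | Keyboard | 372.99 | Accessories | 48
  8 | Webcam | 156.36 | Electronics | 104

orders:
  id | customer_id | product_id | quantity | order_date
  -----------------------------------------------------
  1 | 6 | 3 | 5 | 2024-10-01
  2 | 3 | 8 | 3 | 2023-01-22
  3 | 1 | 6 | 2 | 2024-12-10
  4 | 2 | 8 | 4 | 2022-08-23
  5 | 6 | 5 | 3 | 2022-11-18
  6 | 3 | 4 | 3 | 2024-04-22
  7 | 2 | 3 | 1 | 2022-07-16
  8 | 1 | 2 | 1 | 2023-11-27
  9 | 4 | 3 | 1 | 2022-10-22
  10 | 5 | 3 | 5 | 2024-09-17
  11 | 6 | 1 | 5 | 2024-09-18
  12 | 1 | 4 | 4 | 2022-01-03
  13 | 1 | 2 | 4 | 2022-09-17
SELECT name, price FROM products WHERE price >= (SELECT MAX(price) FROM products)

Execution result:
name | price
Camera | 439.63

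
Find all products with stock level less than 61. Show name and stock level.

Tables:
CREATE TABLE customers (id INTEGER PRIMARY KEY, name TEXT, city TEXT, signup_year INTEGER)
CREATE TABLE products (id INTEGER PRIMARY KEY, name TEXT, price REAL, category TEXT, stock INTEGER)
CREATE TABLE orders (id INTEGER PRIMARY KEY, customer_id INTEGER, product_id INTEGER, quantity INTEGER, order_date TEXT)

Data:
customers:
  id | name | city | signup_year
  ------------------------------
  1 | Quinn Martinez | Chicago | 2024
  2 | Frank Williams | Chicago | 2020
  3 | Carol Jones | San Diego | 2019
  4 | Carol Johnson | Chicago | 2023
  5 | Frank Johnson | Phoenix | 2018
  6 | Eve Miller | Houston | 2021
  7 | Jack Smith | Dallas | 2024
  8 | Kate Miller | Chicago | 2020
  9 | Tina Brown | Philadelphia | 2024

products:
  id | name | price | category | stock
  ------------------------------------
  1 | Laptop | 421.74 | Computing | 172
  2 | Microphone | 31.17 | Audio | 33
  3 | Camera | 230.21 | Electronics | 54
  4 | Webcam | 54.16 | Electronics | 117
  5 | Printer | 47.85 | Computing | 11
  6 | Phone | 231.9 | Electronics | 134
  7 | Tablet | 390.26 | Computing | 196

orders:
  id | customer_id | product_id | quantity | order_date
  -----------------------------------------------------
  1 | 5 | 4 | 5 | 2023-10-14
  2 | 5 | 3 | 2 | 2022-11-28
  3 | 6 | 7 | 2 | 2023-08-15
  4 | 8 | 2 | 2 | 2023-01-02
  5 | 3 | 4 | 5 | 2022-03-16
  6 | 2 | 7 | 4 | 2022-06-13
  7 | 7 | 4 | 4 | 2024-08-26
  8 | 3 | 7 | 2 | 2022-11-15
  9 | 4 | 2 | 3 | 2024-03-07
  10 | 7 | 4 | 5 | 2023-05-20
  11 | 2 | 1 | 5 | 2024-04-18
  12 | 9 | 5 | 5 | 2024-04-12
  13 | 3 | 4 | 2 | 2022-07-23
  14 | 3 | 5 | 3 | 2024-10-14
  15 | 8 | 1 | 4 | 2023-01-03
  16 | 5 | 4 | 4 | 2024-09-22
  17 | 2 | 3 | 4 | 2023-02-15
SELECT name, stock FROM products WHERE stock < 61

Execution result:
name | stock
Microphone | 33
Camera | 54
Printer | 11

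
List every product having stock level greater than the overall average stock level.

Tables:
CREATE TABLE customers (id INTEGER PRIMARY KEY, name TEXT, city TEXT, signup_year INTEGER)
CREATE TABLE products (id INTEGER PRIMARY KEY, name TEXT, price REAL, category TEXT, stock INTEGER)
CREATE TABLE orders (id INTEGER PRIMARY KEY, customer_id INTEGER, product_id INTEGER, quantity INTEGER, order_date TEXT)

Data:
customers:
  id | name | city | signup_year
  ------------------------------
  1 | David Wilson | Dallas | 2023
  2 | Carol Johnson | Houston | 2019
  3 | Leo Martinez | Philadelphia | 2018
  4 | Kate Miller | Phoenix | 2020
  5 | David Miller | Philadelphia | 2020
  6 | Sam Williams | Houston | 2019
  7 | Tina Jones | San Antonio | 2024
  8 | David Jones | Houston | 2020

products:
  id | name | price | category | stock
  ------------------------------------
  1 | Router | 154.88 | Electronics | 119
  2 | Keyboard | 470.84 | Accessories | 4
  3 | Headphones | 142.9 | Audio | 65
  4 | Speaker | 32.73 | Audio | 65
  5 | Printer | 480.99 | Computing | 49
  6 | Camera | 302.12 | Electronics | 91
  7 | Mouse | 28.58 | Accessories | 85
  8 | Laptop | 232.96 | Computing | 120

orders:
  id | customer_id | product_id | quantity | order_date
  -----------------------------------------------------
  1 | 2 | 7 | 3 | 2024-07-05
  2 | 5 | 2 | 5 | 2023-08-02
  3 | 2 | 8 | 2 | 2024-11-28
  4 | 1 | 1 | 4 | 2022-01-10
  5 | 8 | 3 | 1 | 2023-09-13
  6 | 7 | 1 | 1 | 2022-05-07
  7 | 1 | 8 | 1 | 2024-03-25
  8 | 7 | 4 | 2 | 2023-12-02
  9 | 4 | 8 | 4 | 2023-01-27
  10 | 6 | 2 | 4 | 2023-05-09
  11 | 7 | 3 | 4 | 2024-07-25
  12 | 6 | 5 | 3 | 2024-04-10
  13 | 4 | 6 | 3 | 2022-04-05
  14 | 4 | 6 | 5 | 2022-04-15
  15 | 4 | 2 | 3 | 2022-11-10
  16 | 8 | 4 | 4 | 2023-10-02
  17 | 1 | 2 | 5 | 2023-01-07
SELECT name, stock FROM products WHERE stock > (SELECT AVG(stock) FROM products)

Execution result:
name | stock
Router | 119
Camera | 91
Mouse | 85
Laptop | 120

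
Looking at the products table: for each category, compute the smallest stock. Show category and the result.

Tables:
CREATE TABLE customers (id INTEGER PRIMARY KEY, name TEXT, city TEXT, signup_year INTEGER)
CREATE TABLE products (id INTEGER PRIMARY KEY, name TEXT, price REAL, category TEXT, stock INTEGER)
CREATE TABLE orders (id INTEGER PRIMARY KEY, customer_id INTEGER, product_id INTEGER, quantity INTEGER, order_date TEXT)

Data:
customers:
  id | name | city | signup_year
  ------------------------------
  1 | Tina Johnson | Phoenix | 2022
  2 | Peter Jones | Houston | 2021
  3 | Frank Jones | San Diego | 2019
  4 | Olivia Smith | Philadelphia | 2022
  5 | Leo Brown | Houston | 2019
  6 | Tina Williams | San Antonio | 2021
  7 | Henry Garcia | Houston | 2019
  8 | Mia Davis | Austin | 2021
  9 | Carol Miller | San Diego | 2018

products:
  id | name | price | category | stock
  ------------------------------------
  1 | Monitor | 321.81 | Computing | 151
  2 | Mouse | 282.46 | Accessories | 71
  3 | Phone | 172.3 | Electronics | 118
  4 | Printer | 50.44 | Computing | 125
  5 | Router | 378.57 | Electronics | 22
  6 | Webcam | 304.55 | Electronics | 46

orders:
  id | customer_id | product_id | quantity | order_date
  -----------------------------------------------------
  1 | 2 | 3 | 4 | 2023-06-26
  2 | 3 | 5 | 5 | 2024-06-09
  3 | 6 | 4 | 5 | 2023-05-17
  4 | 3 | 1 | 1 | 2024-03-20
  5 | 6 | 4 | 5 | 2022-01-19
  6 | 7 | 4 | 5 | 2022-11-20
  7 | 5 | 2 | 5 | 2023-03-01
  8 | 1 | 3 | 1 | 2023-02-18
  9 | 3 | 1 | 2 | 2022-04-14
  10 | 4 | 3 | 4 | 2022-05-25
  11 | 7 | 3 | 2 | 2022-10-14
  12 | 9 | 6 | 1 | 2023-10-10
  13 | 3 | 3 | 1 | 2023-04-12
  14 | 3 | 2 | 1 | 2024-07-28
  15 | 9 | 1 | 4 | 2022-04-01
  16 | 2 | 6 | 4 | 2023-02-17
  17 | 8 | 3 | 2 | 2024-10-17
SELECT category, MIN(stock) AS min_stock FROM products GROUP BY category

Execution result:
category | min_stock
Accessories | 71
Computing | 125
Electronics | 22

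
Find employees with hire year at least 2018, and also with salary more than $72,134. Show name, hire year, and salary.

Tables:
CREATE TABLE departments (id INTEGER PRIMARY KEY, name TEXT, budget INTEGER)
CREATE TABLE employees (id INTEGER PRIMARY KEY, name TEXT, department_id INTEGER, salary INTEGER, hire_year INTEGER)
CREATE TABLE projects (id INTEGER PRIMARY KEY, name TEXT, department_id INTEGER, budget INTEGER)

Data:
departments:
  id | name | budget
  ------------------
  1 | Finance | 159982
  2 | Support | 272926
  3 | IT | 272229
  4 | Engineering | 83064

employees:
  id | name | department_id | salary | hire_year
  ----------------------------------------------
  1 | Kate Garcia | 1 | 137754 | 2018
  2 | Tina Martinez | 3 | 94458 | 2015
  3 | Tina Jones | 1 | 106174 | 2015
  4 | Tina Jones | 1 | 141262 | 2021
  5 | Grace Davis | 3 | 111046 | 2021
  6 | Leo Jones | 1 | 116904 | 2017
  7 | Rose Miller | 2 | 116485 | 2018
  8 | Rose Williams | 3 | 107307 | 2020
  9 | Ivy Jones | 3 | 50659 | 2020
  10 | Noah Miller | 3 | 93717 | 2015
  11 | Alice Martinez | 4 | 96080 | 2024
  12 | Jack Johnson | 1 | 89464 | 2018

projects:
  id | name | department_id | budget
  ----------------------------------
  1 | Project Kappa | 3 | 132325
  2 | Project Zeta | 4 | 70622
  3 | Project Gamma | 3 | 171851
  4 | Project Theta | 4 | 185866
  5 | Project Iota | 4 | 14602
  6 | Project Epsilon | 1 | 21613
SELECT name, hire_year, salary FROM employees WHERE hire_year >= 2018 AND salary > 72134

Execution result:
name | hire_year | salary
Kate Garcia | 2018 | 137754
Tina Jones | 2021 | 141262
Grace Davis | 2021 | 111046
Rose Miller | 2018 | 116485
Rose Williams | 2020 | 107307
Alice Martinez | 2024 | 96080
Jack Johnson | 2018 | 89464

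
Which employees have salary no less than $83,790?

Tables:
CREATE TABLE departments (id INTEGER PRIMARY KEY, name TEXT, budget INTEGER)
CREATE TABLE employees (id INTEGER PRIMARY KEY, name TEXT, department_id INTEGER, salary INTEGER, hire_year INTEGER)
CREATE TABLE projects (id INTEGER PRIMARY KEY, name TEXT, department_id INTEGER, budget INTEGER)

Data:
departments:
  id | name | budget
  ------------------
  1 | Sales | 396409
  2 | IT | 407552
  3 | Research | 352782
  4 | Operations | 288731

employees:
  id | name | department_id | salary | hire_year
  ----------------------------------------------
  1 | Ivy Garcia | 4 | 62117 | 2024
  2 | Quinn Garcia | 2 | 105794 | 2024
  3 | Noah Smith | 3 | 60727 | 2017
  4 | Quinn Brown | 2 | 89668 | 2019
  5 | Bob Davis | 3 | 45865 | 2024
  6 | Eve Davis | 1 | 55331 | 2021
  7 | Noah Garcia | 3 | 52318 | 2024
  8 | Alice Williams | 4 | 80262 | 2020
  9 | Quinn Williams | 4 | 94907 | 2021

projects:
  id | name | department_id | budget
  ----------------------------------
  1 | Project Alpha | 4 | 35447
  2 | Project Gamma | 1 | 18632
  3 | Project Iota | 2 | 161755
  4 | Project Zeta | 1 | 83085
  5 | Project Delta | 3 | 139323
SELECT name, salary FROM employees WHERE salary >= 83790

Execution result:
name | salary
Quinn Garcia | 105794
Quinn Brown | 89668
Quinn Williams | 94907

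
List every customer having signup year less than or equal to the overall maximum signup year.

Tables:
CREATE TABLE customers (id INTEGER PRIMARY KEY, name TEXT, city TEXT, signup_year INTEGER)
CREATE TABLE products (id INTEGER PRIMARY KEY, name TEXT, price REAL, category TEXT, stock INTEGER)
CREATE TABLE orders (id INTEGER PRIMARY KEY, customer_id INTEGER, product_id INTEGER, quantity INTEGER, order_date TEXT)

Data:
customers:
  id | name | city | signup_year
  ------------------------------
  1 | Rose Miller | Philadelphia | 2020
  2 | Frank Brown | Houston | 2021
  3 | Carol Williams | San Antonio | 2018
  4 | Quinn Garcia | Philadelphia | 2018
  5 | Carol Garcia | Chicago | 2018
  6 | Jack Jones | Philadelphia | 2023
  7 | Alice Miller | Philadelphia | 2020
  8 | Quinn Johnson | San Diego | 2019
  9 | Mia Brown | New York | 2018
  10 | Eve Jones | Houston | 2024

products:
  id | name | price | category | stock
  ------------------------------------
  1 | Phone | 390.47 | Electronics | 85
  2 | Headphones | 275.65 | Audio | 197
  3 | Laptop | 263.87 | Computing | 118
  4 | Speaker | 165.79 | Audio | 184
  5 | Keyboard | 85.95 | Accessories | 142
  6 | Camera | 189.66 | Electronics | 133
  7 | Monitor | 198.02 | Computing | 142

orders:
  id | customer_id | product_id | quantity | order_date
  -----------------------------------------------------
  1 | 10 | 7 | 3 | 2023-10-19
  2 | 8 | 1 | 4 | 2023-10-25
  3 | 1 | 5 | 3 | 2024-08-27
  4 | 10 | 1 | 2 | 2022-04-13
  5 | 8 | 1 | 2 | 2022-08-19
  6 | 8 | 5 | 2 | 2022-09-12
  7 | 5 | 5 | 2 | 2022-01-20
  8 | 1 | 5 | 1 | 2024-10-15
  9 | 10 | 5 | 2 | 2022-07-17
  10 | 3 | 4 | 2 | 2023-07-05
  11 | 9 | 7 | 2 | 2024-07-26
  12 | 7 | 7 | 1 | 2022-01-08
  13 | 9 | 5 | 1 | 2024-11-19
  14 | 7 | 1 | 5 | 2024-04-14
SELECT name, signup_year FROM customers WHERE signup_year <= (SELECT MAX(signup_year) FROM customers)

Execution result:
name | signup_year
Rose Miller | 2020
Frank Brown | 2021
Carol Williams | 2018
Quinn Garcia | 2018
Carol Garcia | 2018
Jack Jones | 2023
Alice Miller | 2020
Quinn Johnson | 2019
Mia Brown | 2018
Eve Jones | 2024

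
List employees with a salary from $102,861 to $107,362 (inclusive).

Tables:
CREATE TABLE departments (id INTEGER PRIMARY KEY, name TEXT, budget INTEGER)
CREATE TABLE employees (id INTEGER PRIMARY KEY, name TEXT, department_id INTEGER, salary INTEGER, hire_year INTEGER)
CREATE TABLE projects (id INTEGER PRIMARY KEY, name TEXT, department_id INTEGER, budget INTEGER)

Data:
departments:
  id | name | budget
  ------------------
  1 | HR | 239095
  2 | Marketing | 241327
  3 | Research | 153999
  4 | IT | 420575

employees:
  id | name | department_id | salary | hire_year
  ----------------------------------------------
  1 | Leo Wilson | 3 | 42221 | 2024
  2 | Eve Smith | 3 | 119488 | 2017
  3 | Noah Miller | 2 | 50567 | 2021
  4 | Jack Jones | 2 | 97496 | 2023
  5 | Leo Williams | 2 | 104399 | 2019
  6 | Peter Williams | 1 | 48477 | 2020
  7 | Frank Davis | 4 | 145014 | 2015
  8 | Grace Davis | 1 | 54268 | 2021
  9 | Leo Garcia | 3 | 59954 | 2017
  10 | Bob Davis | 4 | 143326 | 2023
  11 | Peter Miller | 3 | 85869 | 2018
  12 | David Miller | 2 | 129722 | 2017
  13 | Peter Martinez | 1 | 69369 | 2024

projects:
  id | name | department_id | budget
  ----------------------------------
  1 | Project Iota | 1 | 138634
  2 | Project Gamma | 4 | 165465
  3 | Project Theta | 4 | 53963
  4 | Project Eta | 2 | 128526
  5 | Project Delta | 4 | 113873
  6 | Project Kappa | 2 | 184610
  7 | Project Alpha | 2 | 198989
SELECT name, salary FROM employees WHERE salary BETWEEN 102861 AND 107362

Execution result:
name | salary
Leo Williams | 104399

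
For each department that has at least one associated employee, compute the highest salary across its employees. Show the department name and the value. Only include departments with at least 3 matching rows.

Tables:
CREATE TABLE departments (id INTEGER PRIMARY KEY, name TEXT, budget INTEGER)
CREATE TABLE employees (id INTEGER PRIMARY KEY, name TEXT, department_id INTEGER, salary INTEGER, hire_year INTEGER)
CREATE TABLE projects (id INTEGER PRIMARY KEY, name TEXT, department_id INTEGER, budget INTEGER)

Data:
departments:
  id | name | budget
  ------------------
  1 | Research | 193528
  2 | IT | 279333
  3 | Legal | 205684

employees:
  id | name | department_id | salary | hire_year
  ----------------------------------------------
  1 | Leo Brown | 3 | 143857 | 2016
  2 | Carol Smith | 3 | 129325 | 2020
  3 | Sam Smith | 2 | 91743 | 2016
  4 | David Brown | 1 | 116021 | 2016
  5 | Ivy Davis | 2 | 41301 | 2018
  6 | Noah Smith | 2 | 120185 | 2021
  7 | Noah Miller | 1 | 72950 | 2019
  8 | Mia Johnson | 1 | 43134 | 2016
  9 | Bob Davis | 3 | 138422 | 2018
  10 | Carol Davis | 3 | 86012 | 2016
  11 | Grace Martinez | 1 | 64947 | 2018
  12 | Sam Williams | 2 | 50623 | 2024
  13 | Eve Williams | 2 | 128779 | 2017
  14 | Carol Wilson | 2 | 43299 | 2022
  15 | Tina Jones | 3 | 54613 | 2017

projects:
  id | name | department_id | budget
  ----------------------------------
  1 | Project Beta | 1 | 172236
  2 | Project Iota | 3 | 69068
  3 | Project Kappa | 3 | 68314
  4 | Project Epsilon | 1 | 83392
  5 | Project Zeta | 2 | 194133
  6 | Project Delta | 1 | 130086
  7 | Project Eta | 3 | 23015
SELECT p.name, MAX(c.salary) AS max_salary FROM employees c JOIN departments p ON c.department_id = p.id GROUP BY p.id, p.name HAVING COUNT(*) >= 3

Execution result:
name | max_salary
Research | 116021
IT | 128779
Legal | 143857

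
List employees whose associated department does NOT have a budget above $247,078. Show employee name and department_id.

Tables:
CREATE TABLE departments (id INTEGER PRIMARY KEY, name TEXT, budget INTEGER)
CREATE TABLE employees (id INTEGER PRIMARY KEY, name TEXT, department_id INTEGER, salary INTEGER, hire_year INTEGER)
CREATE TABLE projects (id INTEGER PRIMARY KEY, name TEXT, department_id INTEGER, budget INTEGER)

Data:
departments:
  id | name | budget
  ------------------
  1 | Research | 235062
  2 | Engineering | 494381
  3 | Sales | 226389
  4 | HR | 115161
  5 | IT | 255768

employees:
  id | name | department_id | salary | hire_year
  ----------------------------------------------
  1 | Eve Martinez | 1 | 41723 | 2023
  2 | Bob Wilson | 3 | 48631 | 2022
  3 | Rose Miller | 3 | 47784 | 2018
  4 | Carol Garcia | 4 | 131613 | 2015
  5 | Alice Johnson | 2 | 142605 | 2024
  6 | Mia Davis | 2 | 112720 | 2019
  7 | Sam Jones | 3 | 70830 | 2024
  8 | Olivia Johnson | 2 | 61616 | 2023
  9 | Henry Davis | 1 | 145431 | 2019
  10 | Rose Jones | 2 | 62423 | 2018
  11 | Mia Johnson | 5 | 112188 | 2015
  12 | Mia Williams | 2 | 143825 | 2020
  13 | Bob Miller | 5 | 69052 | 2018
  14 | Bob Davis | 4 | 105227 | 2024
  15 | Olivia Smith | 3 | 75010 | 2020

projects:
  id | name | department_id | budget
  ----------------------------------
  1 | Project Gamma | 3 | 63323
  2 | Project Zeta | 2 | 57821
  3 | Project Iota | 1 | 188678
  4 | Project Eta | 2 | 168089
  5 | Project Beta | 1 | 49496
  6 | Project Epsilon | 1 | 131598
SELECT name, department_id FROM employees WHERE department_id NOT IN (SELECT id FROM departments WHERE budget > 247078)

Execution result:
name | department_id
Eve Martinez | 1
Bob Wilson | 3
Rose Miller | 3
Carol Garcia | 4
Sam Jones | 3
Henry Davis | 1
Bob Davis | 4
Olivia Smith | 3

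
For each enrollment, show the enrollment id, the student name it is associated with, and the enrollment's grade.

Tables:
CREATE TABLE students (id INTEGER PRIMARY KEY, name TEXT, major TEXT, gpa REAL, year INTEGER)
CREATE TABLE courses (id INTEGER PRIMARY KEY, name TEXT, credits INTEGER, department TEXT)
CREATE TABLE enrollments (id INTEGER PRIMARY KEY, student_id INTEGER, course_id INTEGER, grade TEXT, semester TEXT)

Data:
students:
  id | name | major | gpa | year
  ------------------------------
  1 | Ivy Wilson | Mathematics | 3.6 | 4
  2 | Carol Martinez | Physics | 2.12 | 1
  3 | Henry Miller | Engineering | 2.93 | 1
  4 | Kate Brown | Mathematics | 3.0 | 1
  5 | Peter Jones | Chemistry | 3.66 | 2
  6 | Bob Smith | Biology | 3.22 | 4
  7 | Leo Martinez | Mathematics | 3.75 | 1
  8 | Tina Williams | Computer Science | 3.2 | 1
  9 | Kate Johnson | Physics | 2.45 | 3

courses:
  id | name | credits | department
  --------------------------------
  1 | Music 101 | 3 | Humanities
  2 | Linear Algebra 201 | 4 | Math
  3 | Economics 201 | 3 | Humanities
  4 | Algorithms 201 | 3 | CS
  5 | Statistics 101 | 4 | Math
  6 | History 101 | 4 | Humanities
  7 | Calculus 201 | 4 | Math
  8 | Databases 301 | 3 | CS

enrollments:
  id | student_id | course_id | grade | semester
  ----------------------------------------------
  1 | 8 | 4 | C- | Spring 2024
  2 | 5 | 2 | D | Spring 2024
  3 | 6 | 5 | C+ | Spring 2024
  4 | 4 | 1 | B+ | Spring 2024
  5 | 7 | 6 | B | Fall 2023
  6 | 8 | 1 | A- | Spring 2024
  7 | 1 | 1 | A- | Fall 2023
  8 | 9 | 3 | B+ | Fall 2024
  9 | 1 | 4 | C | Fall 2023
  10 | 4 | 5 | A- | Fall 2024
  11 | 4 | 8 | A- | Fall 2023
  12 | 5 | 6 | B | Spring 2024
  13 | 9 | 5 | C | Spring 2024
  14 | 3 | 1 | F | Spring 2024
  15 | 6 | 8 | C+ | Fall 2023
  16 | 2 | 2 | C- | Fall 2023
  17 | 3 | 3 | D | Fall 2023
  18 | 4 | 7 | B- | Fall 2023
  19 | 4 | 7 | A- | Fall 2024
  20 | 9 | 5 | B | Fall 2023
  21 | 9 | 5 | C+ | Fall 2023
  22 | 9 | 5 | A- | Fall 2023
SELECT c.id, p.name AS student, c.grade FROM enrollments c JOIN students p ON c.student_id = p.id

Execution result:
id | student | grade
1 | Tina Williams | C-
2 | Peter Jones | D
3 | Bob Smith | C+
4 | Kate Brown | B+
5 | Leo Martinez | B
6 | Tina Williams | A-
7 | Ivy Wilson | A-
8 | Kate Johnson | B+
9 | Ivy Wilson | C
10 | Kate Brown | A-
11 | Kate Brown | A-
12 | Peter Jones | B
13 | Kate Johnson | C
14 | Henry Miller | F
15 | Bob Smith | C+
16 | Carol Martinez | C-
17 | Henry Miller | D
18 | Kate Brown | B-
19 | Kate Brown | A-
20 | Kate Johnson | B
21 | Kate Johnson | C+
22 | Kate Johnson | A-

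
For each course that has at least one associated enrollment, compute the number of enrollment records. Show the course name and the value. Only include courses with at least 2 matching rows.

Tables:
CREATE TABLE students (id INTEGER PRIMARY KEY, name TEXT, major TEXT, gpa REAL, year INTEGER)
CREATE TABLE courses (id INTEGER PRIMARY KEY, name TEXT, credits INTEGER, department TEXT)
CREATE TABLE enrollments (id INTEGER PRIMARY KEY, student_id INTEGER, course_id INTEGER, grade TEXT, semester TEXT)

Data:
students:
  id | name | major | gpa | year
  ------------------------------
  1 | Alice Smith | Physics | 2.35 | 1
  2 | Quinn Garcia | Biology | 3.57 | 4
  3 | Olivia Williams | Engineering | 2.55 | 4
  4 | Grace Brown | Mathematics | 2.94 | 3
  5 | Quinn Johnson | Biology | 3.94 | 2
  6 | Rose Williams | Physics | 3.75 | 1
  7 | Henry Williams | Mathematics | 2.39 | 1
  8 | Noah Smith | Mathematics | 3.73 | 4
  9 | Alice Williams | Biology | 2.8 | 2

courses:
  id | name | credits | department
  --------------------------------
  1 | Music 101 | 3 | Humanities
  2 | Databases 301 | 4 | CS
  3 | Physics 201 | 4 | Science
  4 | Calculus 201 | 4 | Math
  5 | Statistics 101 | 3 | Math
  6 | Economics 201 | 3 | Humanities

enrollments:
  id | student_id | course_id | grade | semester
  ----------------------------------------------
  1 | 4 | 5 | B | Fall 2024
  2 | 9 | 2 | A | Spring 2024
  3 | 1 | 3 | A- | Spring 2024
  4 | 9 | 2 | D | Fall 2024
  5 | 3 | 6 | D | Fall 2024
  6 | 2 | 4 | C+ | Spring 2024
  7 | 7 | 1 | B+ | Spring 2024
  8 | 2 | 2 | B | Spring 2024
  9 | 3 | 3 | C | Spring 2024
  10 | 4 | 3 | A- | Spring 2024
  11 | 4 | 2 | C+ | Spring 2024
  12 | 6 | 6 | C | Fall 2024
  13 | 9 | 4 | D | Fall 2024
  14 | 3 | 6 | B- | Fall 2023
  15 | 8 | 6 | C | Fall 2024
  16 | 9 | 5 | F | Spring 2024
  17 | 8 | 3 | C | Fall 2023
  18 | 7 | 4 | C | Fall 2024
SELECT p.name, COUNT(*) AS n FROM enrollments c JOIN courses p ON c.course_id = p.id GROUP BY p.id, p.name HAVING COUNT(*) >= 2

Execution result:
name | n
Databases 301 | 4
Physics 201 | 4
Calculus 201 | 3
Statistics 101 | 2
Economics 201 | 4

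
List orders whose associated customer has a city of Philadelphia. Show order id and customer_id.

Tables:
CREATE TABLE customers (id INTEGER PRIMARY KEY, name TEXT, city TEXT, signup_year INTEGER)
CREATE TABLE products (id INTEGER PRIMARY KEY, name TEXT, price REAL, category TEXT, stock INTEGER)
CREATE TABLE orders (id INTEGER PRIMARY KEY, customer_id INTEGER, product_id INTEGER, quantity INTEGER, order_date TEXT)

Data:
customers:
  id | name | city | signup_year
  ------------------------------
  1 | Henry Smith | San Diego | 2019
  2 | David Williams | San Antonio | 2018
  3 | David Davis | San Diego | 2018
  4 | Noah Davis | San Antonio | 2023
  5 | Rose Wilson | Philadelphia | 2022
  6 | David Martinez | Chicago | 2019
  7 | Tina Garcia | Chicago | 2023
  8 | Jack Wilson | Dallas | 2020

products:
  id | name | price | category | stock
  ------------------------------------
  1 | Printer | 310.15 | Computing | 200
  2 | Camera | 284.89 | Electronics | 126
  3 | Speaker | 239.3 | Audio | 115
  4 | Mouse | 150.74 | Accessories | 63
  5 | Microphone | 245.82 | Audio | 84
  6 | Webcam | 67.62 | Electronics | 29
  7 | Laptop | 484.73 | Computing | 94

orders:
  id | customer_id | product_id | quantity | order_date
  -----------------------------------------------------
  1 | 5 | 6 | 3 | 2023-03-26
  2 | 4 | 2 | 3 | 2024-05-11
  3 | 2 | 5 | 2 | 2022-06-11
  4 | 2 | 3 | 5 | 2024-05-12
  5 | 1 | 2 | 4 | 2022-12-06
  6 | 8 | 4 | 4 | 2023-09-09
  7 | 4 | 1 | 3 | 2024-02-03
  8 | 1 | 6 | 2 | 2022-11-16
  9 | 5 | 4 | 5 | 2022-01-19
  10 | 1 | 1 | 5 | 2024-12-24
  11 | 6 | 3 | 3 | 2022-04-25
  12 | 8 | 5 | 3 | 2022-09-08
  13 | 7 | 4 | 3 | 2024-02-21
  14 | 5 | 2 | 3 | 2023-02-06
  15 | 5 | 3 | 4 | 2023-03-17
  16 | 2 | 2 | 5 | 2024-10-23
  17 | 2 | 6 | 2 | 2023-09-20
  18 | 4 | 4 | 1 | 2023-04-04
SELECT id, customer_id FROM orders WHERE customer_id IN (SELECT id FROM customers WHERE city = 'Philadelphia')

Execution result:
id | customer_id
1 | 5
9 | 5
14 | 5
15 | 5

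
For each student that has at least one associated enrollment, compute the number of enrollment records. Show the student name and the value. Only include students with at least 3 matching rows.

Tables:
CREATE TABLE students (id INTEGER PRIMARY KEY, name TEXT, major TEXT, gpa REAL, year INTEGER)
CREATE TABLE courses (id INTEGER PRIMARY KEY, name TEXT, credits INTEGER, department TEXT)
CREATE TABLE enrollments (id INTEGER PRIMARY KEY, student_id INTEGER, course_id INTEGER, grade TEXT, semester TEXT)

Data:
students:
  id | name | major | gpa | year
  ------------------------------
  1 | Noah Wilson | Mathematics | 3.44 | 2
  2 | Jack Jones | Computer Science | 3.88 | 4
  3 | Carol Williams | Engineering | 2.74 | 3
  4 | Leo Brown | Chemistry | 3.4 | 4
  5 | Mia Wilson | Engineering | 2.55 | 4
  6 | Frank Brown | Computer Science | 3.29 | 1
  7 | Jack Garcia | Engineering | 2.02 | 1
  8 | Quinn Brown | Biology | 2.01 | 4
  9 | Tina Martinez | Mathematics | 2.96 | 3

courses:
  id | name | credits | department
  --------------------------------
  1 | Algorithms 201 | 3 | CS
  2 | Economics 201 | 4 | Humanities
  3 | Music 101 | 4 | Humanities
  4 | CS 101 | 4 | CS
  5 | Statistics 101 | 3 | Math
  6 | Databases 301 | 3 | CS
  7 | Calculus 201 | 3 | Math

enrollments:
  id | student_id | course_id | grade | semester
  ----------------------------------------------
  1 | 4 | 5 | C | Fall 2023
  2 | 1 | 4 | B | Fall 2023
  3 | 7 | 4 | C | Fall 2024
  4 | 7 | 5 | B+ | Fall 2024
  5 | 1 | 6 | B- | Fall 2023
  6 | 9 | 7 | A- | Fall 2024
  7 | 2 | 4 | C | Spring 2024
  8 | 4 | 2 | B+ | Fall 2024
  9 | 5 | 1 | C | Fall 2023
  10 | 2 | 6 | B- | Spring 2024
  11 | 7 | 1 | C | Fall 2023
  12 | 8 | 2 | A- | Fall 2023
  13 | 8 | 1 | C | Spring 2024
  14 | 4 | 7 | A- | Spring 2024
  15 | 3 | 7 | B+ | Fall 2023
SELECT p.name, COUNT(*) AS n FROM enrollments c JOIN students p ON c.student_id = p.id GROUP BY p.id, p.name HAVING COUNT(*) >= 3

Execution result:
name | n
Leo Brown | 3
Jack Garcia | 3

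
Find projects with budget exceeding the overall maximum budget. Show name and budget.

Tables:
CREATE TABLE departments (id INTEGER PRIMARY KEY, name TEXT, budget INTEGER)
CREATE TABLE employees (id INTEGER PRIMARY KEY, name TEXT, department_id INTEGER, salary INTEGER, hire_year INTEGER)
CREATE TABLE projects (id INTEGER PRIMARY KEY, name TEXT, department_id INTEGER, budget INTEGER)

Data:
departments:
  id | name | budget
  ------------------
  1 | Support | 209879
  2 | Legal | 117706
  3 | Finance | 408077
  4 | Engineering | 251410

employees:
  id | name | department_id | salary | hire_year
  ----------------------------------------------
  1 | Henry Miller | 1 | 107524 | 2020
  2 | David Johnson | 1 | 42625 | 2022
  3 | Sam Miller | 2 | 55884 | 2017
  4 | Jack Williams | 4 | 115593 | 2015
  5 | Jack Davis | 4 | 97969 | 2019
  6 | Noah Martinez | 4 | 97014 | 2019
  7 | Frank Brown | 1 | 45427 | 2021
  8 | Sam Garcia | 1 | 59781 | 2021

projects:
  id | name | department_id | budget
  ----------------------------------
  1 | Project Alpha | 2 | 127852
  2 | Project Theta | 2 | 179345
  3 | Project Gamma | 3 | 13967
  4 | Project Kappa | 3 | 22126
SELECT name, budget FROM projects WHERE budget > (SELECT MAX(budget) FROM projects)

Execution result:
(no rows)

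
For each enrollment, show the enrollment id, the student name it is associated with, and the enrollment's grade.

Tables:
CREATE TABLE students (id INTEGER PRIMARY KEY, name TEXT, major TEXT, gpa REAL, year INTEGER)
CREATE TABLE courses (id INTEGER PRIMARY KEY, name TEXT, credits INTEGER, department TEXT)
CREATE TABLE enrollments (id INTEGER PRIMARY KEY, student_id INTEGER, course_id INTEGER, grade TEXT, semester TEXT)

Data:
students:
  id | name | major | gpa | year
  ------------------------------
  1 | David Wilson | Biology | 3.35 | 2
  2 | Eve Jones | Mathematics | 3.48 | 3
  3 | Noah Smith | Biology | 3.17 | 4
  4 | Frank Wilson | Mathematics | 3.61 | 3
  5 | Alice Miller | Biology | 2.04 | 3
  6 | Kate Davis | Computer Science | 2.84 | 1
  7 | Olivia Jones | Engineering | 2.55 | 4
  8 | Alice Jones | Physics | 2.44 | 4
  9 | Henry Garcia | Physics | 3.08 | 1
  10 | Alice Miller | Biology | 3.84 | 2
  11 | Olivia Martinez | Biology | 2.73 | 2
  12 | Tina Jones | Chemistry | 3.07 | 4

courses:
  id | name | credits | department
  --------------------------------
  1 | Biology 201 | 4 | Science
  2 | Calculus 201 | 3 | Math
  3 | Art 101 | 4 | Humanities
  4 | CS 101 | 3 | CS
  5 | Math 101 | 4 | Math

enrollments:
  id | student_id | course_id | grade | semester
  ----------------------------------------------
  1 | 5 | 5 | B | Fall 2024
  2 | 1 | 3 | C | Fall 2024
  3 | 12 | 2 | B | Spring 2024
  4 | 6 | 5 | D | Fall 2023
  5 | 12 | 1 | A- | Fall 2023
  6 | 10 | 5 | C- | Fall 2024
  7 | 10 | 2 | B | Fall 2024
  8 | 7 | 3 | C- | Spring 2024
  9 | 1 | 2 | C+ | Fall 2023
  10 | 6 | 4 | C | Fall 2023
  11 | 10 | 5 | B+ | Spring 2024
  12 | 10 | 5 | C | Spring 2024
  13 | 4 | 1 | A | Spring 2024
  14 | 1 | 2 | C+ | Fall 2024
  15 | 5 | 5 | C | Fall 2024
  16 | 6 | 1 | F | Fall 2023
SELECT c.id, p.name AS student, c.grade FROM enrollments c JOIN students p ON c.student_id = p.id

Execution result:
id | student | grade
1 | Alice Miller | B
2 | David Wilson | C
3 | Tina Jones | B
4 | Kate Davis | D
5 | Tina Jones | A-
6 | Alice Miller | C-
7 | Alice Miller | B
8 | Olivia Jones | C-
9 | David Wilson | C+
10 | Kate Davis | C
11 | Alice Miller | B+
12 | Alice Miller | C
13 | Frank Wilson | A
14 | David Wilson | C+
15 | Alice Miller | C
16 | Kate Davis | F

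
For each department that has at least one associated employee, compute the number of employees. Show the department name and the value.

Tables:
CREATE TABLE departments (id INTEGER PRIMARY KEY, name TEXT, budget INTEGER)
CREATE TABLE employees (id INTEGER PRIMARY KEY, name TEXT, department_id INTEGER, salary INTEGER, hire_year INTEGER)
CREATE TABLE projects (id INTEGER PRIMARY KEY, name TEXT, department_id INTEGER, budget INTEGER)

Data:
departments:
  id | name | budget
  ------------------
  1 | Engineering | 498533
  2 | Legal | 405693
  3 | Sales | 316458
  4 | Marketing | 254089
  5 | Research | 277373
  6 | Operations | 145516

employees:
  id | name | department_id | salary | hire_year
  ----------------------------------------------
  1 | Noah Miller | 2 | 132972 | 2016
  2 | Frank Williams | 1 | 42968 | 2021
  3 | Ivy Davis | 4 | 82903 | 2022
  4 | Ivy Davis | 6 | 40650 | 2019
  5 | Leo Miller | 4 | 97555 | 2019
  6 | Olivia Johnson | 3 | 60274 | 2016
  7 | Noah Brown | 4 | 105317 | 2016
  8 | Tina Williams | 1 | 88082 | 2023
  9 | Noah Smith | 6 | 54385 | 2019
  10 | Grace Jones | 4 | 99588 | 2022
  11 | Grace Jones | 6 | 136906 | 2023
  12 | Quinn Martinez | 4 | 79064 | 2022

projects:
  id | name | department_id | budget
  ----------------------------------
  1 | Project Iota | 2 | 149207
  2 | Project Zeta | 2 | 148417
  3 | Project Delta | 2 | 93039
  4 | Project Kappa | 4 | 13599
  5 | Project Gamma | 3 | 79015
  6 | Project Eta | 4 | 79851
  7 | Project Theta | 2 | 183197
SELECT p.name, COUNT(*) AS n FROM employees c JOIN departments p ON c.department_id = p.id GROUP BY p.id, p.name

Execution result:
name | n
Engineering | 2
Legal | 1
Sales | 1
Marketing | 5
Operations | 3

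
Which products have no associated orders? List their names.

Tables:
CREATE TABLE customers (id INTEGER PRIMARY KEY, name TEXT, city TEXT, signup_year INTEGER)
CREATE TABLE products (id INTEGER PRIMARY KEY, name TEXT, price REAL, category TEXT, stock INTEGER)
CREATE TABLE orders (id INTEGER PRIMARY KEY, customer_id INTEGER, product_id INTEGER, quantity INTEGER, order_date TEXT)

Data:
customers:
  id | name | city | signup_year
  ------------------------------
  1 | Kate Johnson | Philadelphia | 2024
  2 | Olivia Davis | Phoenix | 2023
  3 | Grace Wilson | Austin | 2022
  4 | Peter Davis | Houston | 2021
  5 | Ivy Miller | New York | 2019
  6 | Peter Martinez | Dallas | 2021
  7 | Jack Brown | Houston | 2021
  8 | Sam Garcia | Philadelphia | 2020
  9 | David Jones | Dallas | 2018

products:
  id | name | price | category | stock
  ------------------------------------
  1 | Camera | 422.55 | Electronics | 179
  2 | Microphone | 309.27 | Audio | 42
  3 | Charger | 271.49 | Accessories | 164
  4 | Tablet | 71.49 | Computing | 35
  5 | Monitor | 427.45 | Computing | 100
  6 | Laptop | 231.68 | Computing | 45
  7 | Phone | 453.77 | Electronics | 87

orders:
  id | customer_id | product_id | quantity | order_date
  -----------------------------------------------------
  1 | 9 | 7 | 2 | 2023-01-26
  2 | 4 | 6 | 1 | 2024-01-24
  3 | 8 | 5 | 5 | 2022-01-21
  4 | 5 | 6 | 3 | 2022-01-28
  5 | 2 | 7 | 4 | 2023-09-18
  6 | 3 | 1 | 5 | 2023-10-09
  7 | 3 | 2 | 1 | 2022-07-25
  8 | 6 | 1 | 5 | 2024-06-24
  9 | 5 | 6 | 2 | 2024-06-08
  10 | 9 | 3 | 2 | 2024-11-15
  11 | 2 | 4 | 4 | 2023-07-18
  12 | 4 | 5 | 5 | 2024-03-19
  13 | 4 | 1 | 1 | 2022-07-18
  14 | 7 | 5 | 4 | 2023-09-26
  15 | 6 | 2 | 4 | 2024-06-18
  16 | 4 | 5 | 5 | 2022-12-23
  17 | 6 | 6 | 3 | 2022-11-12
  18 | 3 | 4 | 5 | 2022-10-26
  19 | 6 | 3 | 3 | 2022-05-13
SELECT p.name FROM products p LEFT JOIN orders c ON c.product_id = p.id WHERE c.id IS NULL

Execution result:
(no rows)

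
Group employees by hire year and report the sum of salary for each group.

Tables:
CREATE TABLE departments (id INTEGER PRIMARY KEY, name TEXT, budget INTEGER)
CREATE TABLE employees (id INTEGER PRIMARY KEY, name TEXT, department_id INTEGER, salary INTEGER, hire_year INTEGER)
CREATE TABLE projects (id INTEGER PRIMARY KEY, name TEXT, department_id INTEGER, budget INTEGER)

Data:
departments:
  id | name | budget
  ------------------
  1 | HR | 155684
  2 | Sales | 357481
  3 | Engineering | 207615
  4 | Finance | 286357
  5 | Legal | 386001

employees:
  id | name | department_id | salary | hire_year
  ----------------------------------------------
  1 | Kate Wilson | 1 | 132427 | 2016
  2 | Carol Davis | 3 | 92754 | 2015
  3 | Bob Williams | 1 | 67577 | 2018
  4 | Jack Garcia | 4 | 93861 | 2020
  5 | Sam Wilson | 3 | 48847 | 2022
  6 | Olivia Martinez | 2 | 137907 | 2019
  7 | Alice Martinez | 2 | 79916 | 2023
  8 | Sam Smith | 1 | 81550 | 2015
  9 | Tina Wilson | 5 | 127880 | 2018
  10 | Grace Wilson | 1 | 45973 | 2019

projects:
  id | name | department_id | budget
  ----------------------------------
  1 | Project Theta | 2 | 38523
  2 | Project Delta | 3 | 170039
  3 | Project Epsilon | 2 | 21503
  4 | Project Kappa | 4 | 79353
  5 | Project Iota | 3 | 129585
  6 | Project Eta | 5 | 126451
SELECT hire_year, SUM(salary) AS sum_salary FROM employees GROUP BY hire_year

Execution result:
hire_year | sum_salary
2015 | 174304
2016 | 132427
2018 | 195457
2019 | 183880
2020 | 93861
2022 | 48847
2023 | 79916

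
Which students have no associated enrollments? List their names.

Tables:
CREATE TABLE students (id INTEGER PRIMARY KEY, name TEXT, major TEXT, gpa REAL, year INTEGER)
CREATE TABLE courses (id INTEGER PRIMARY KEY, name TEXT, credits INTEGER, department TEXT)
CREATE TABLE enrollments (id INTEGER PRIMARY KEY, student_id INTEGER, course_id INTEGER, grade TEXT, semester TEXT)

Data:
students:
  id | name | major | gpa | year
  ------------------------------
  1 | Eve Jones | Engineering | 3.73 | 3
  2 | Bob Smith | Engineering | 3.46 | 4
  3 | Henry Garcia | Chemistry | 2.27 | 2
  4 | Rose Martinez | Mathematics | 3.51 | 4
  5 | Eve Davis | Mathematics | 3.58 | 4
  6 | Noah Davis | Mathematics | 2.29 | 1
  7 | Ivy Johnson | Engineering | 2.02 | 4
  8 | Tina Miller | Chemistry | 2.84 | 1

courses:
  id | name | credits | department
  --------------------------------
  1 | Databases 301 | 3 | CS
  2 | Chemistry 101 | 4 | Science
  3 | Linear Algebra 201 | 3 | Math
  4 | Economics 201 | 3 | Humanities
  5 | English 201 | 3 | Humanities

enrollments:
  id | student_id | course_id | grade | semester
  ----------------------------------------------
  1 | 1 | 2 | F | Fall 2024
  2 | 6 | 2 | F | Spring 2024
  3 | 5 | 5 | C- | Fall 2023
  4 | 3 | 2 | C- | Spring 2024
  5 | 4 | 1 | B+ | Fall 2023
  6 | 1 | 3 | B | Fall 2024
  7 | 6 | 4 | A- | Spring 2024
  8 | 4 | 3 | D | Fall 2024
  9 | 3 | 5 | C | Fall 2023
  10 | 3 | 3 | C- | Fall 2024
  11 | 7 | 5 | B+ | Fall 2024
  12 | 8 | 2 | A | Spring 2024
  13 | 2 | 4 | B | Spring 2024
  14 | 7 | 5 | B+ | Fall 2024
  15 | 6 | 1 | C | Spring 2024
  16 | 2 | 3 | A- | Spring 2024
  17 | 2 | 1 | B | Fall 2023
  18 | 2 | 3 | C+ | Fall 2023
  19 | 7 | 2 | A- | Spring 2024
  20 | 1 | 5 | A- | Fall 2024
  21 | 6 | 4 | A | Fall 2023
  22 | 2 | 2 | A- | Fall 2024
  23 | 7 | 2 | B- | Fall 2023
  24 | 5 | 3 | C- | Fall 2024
SELECT p.name FROM students p LEFT JOIN enrollments c ON c.student_id = p.id WHERE c.id IS NULL

Execution result:
(no rows)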